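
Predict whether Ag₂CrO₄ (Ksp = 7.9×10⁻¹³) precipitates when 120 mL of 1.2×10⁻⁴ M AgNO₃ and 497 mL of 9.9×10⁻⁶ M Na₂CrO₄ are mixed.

No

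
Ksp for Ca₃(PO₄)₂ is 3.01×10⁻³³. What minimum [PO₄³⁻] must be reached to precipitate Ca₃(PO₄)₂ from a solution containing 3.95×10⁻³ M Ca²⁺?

2.21×10⁻¹³ M

Each salt precipitates once Q = Ksp for that salt.
Ca₃(PO₄)₂(s) ⇌ 3 Ca²⁺(aq) + 2 PO₄³⁻(aq)
Ksp = [Ca²⁺]^3[PO₄³⁻]^2 = [PO₄³⁻]^2(3.95×10⁻³)^3
[PO₄³⁻]^2 = 3.01×10⁻³³ / (3.95×10⁻³)^3 = 4.88×10⁻²⁶
[PO₄³⁻] = 2.21×10⁻¹³ M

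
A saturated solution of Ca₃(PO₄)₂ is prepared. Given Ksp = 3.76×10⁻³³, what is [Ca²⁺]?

Ca₃(PO₄)₂(s) ⇌ 3 Ca²⁺(aq) + 2 PO₄³⁻(aq)
Call the molar solubility s, so that [Ca²⁺] = 3s and [PO₄³⁻] = 2s.
Ksp = [Ca²⁺]^3[PO₄³⁻]^2 = (3s)^3 · (2s)^2 = 108s^5 = 3.76×10⁻³³
s = 1.28×10⁻⁷ M
[Ca²⁺] = 3s = 3.85×10⁻⁷ M

3.85×10⁻⁷ M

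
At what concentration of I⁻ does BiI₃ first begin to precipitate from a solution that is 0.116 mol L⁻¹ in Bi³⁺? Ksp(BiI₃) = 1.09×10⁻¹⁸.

2.11×10⁻⁶ M

A salt starts to precipitate once the ion product Q reaches its Ksp.
BiI₃(s) ⇌ Bi³⁺(aq) + 3 I⁻(aq)
Ksp = [Bi³⁺][I⁻]^3 = [I⁻]^3(0.116)
[I⁻]^3 = 1.09×10⁻¹⁸ / (0.116) = 9.40×10⁻¹⁸
[I⁻] = 2.11×10⁻⁶ mol L⁻¹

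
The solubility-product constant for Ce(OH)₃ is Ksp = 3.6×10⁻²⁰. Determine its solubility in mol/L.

6.0×10⁻⁶ M

Ce(OH)₃(s) ⇌ Ce³⁺(aq) + 3 OH⁻(aq)
With molar solubility s: [Ce³⁺] = s, [OH⁻] = 3s.
Ksp = [Ce³⁺][OH⁻]^3 = s · (3s)^3 = 27s^4
27s^4 = 3.6×10⁻²⁰  ⇒  s^4 = 1.3×10⁻²¹
s = (1.3×10⁻²¹)^(1/4) = 6.0×10⁻⁶ mol L⁻¹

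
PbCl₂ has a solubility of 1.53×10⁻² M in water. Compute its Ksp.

PbCl₂(s) ⇌ Pb²⁺(aq) + 2 Cl⁻(aq)
For each mole of PbCl₂ that dissolves per liter, [Pb²⁺] = s and [Cl⁻] = 2s; let s denote this solubility.
Ksp = [Pb²⁺][Cl⁻]^2 = s · (2s)^2 = 4s^3
Ksp = 4 × (1.53×10⁻²)^3 = 1.43×10⁻⁵

Ksp = 1.43×10⁻⁵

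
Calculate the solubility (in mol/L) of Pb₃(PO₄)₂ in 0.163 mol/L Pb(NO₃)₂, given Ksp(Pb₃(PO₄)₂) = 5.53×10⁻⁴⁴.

Pb₃(PO₄)₂(s) ⇌ 3 Pb²⁺(aq) + 2 PO₄³⁻(aq)
The solution already contains Pb²⁺ at 0.163 mol/L. Let s be the molar solubility of Pb₃(PO₄)₂.
[Pb²⁺] ≈ 0.163 mol/L (common ion dominates); [PO₄³⁻] = 2s.
Ksp = [Pb²⁺]^3[PO₄³⁻]^2 = (0.163)^3(2s)^2
(2s)^2 = 5.53×10⁻⁴⁴ / (0.163)^3 = 1.28×10⁻⁴¹
s = 1.79×10⁻²¹ mol/L

1.79×10⁻²¹ M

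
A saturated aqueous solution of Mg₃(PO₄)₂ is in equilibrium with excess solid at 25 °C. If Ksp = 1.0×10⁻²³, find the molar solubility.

9.8×10⁻⁶ M

Mg₃(PO₄)₂(s) ⇌ 3 Mg²⁺(aq) + 2 PO₄³⁻(aq)
Call the molar solubility s, so that [Mg²⁺] = 3s and [PO₄³⁻] = 2s.
Ksp = [Mg²⁺]^3[PO₄³⁻]^2 = (3s)^3 · (2s)^2 = 108s^5
108s^5 = 1.0×10⁻²³  ⇒  s^5 = 9.3×10⁻²⁶
s = (9.3×10⁻²⁶)^(1/5) = 9.8×10⁻⁶ M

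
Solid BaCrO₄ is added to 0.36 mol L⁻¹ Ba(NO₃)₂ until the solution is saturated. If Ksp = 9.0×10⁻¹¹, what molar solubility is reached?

BaCrO₄(s) ⇌ Ba²⁺(aq) + CrO₄²⁻(aq)
With Ba²⁺ already at 0.36 mol L⁻¹ and s small, take [Ba²⁺] ≈ 0.36 mol L⁻¹ and [CrO₄²⁻] = s.
Ksp = [Ba²⁺][CrO₄²⁻] = (0.36)s
s = 9.0×10⁻¹¹ / (0.36) = 2.5×10⁻¹⁰
s = 2.5×10⁻¹⁰ mol L⁻¹

2.5×10⁻¹⁰ M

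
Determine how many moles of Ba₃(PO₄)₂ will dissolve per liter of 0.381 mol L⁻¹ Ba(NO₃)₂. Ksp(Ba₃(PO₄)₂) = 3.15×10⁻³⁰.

3.77×10⁻¹⁵ M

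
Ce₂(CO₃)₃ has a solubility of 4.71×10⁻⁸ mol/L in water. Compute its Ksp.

Ksp = 2.50×10⁻³⁵

Ce₂(CO₃)₃(s) ⇌ 2 Ce³⁺(aq) + 3 CO₃²⁻(aq)
Let s be the molar solubility. Then [Ce³⁺] = 2s and [CO₃²⁻] = 3s.
Ksp = [Ce³⁺]^2[CO₃²⁻]^3 = (2s)^2 · (3s)^3 = 108s^5
Ksp = 108 × (4.71×10⁻⁸)^5 = 2.50×10⁻³⁵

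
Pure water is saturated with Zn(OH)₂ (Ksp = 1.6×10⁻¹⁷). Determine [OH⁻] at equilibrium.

3.2×10⁻⁶ M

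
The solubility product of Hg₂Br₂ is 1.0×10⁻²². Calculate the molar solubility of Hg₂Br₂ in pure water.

2.9×10⁻⁸ M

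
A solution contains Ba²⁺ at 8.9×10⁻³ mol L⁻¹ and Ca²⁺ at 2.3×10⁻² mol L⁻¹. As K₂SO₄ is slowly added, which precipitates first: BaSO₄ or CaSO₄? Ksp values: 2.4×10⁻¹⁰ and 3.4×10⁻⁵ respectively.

Precipitation of each salt begins when its ion product equals Ksp.
For BaSO₄: [SO₄²⁻] = (Ksp/[Ba²⁺]) = 2.7×10⁻⁸ mol L⁻¹
For CaSO₄: [SO₄²⁻] = (Ksp/[Ca²⁺]) = 1.5×10⁻³ mol L⁻¹
BaSO₄ requires the lower [SO₄²⁻], so it precipitates first.

BaSO₄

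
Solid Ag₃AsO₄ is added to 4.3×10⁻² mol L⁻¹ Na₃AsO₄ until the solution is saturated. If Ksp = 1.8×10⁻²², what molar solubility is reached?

Ag₃AsO₄(s) ⇌ 3 Ag⁺(aq) + AsO₄³⁻(aq)
Let s be the solubility of Ag₃AsO₄ here. The common ion gives [AsO₄³⁻] ≈ 4.3×10⁻² mol L⁻¹, and [Ag⁺] = 3s.
Ksp = [Ag⁺]^3[AsO₄³⁻] = (3s)^3(4.3×10⁻²)
(3s)^3 = 1.8×10⁻²² / (4.3×10⁻²) = 4.2×10⁻²¹
s = 5.4×10⁻⁸ mol L⁻¹

5.4×10⁻⁸ M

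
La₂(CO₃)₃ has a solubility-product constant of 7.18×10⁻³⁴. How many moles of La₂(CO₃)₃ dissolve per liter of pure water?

9.22×10⁻⁸ M

La₂(CO₃)₃(s) ⇌ 2 La³⁺(aq) + 3 CO₃²⁻(aq)
Call the molar solubility s, so that [La³⁺] = 2s and [CO₃²⁻] = 3s.
Ksp = [La³⁺]^2[CO₃²⁻]^3 = (2s)^2 · (3s)^3 = 108s^5
108s^5 = 7.18×10⁻³⁴  ⇒  s^5 = 6.65×10⁻³⁶
Taking the 5th root, s = 9.22×10⁻⁸ mol/L.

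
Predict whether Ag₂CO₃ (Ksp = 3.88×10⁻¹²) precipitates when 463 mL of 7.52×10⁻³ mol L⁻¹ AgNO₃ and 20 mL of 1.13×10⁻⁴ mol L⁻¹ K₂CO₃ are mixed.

Yes

The combined volume is 483 mL.
[Ag⁺] = (7.52×10⁻³)(463)/483 = 7.21×10⁻³ mol L⁻¹
[CO₃²⁻] = (1.13×10⁻⁴)(20)/483 = 4.68×10⁻⁶ mol L⁻¹
Q = [Ag⁺]^2[CO₃²⁻] = 2.43×10⁻¹⁰
Q = 2.43×10⁻¹⁰ > Ksp = 3.88×10⁻¹², so the solution is supersaturated and Ag₂CO₃ precipitates.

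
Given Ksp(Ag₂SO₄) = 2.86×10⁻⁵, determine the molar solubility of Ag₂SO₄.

Ag₂SO₄(s) ⇌ 2 Ag⁺(aq) + SO₄²⁻(aq)
For each mole of Ag₂SO₄ that dissolves per liter, [Ag⁺] = 2s and [SO₄²⁻] = s; let s denote this solubility.
Ksp = [Ag⁺]^2[SO₄²⁻] = (2s)^2 · s = 4s^3
4s^3 = 2.86×10⁻⁵  ⇒  s^3 = 7.15×10⁻⁶
Taking the 3rd root, s = 1.93×10⁻² mol L⁻¹.

1.93×10⁻² M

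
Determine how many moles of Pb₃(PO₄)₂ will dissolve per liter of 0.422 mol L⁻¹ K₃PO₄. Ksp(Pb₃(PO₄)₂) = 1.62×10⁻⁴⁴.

Pb₃(PO₄)₂(s) ⇌ 3 Pb²⁺(aq) + 2 PO₄³⁻(aq)
Let s be the solubility of Pb₃(PO₄)₂ here. The common ion gives [PO₄³⁻] ≈ 0.422 mol L⁻¹, and [Pb²⁺] = 3s.
Ksp = [Pb²⁺]^3[PO₄³⁻]^2 = (3s)^3(0.422)^2
(3s)^3 = 1.62×10⁻⁴⁴ / (0.422)^2 = 9.10×10⁻⁴⁴
s = 1.50×10⁻¹⁵ mol L⁻¹

1.50×10⁻¹⁵ M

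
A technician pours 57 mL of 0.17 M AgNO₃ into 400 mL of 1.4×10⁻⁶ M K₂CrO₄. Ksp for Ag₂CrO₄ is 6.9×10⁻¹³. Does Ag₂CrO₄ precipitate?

Yes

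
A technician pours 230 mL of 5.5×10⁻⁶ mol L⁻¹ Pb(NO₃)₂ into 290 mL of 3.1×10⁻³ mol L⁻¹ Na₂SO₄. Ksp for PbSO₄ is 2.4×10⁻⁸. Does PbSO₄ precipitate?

No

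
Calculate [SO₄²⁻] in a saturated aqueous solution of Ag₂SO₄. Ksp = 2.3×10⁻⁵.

1.8×10⁻² M

Ag₂SO₄(s) ⇌ 2 Ag⁺(aq) + SO₄²⁻(aq)
Let s be the molar solubility. Then [Ag⁺] = 2s and [SO₄²⁻] = s.
Ksp = [Ag⁺]^2[SO₄²⁻] = (2s)^2 · s = 4s^3 = 2.3×10⁻⁵
s = 1.8×10⁻² mol/L
[SO₄²⁻] = s = 1.8×10⁻² mol/L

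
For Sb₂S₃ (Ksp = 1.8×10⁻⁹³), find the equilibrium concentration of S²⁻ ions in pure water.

3.3×10⁻¹⁹ M

Sb₂S₃(s) ⇌ 2 Sb³⁺(aq) + 3 S²⁻(aq)
Let s be the molar solubility. Then [Sb³⁺] = 2s and [S²⁻] = 3s.
Ksp = [Sb³⁺]^2[S²⁻]^3 = (2s)^2 · (3s)^3 = 108s^5 = 1.8×10⁻⁹³
s = 1.1×10⁻¹⁹ mol/L
[S²⁻] = 3s = 3.3×10⁻¹⁹ mol/L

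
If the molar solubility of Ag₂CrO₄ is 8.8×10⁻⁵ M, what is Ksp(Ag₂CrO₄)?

Ksp = 2.7×10⁻¹²

Ag₂CrO₄(s) ⇌ 2 Ag⁺(aq) + CrO₄²⁻(aq)
Call the molar solubility s, so that [Ag⁺] = 2s and [CrO₄²⁻] = s.
Ksp = [Ag⁺]^2[CrO₄²⁻] = (2s)^2 · s = 4s^3
Ksp = 4 × (8.8×10⁻⁵)^3 = 2.7×10⁻¹²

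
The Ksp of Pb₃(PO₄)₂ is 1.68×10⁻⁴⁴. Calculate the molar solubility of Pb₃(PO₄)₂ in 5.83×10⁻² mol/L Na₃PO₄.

5.68×10⁻¹⁵ M

Pb₃(PO₄)₂(s) ⇌ 3 Pb²⁺(aq) + 2 PO₄³⁻(aq)
The solution already contains PO₄³⁻ at 5.83×10⁻² mol/L. Let s be the molar solubility of Pb₃(PO₄)₂.
[PO₄³⁻] ≈ 5.83×10⁻² mol/L (common ion dominates); [Pb²⁺] = 3s.
Ksp = [Pb²⁺]^3[PO₄³⁻]^2 = (3s)^3(5.83×10⁻²)^2
(3s)^3 = 1.68×10⁻⁴⁴ / (5.83×10⁻²)^2 = 4.94×10⁻⁴²
s = 5.68×10⁻¹⁵ mol/L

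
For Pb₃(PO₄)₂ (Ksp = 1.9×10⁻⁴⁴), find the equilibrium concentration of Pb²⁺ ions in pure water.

2.1×10⁻⁹ M

Pb₃(PO₄)₂(s) ⇌ 3 Pb²⁺(aq) + 2 PO₄³⁻(aq)
With molar solubility s: [Pb²⁺] = 3s, [PO₄³⁻] = 2s.
Ksp = [Pb²⁺]^3[PO₄³⁻]^2 = (3s)^3 · (2s)^2 = 108s^5 = 1.9×10⁻⁴⁴
s = 7.1×10⁻¹⁰ M
[Pb²⁺] = 3s = 2.1×10⁻⁹ M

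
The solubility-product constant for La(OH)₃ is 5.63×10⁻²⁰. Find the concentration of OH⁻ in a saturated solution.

2.03×10⁻⁵ M

La(OH)₃(s) ⇌ La³⁺(aq) + 3 OH⁻(aq)
Let s be the molar solubility. Then [La³⁺] = s and [OH⁻] = 3s.
Ksp = [La³⁺][OH⁻]^3 = s · (3s)^3 = 27s^4 = 5.63×10⁻²⁰
s = 6.76×10⁻⁶ mol L⁻¹
[OH⁻] = 3s = 2.03×10⁻⁵ mol L⁻¹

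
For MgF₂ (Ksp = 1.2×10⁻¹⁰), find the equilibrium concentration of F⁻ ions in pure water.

6.2×10⁻⁴ M

MgF₂(s) ⇌ Mg²⁺(aq) + 2 F⁻(aq)
If s mol/L of MgF₂ dissolves, [Mg²⁺] = s and [F⁻] = 2s.
Ksp = [Mg²⁺][F⁻]^2 = s · (2s)^2 = 4s^3 = 1.2×10⁻¹⁰
s = 3.1×10⁻⁴ mol L⁻¹
[F⁻] = 2s = 6.2×10⁻⁴ mol L⁻¹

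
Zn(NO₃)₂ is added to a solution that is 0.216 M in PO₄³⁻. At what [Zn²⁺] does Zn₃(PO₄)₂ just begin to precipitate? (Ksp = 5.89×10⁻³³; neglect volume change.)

5.02×10⁻¹¹ M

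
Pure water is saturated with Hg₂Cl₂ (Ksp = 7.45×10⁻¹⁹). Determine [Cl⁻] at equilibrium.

1.14×10⁻⁶ M

Hg₂Cl₂(s) ⇌ Hg₂²⁺(aq) + 2 Cl⁻(aq)
If s mol/L of Hg₂Cl₂ dissolves, [Hg₂²⁺] = s and [Cl⁻] = 2s.
Ksp = [Hg₂²⁺][Cl⁻]^2 = s · (2s)^2 = 4s^3 = 7.45×10⁻¹⁹
s = 5.71×10⁻⁷ M
[Cl⁻] = 2s = 1.14×10⁻⁶ M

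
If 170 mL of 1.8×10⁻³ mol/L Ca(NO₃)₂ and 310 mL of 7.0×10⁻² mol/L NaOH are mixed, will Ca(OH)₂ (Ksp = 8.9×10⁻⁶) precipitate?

No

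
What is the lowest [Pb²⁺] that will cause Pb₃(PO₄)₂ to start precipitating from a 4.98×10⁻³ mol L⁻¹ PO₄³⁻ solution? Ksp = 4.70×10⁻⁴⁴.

Precipitation of each salt begins when its ion product equals Ksp.
Pb₃(PO₄)₂(s) ⇌ 3 Pb²⁺(aq) + 2 PO₄³⁻(aq)
Ksp = [Pb²⁺]^3[PO₄³⁻]^2 = [Pb²⁺]^3(4.98×10⁻³)^2
[Pb²⁺]^3 = 4.70×10⁻⁴⁴ / (4.98×10⁻³)^2 = 1.90×10⁻³⁹
[Pb²⁺] = 1.24×10⁻¹³ mol L⁻¹

1.24×10⁻¹³ M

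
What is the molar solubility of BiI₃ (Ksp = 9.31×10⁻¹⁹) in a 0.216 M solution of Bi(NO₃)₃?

5.42×10⁻⁷ M

BiI₃(s) ⇌ Bi³⁺(aq) + 3 I⁻(aq)
Let s be the solubility of BiI₃ here. The common ion gives [Bi³⁺] ≈ 0.216 M, and [I⁻] = 3s.
Ksp = [Bi³⁺][I⁻]^3 = (0.216)(3s)^3
(3s)^3 = 9.31×10⁻¹⁹ / (0.216) = 4.31×10⁻¹⁸
s = 5.42×10⁻⁷ M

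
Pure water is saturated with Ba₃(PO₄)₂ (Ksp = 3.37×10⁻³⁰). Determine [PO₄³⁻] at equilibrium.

1.00×10⁻⁶ M

Ba₃(PO₄)₂(s) ⇌ 3 Ba²⁺(aq) + 2 PO₄³⁻(aq)
If s mol/L of Ba₃(PO₄)₂ dissolves, [Ba²⁺] = 3s and [PO₄³⁻] = 2s.
Ksp = [Ba²⁺]^3[PO₄³⁻]^2 = (3s)^3 · (2s)^2 = 108s^5 = 3.37×10⁻³⁰
s = 5.00×10⁻⁷ mol/L
[PO₄³⁻] = 2s = 1.00×10⁻⁶ mol/L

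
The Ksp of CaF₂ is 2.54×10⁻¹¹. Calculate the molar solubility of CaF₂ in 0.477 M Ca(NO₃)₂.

CaF₂(s) ⇌ Ca²⁺(aq) + 2 F⁻(aq)
With Ca²⁺ already at 0.477 M and s small, take [Ca²⁺] ≈ 0.477 M and [F⁻] = 2s.
Ksp = [Ca²⁺][F⁻]^2 = (0.477)(2s)^2
(2s)^2 = 2.54×10⁻¹¹ / (0.477) = 5.32×10⁻¹¹
s = 3.65×10⁻⁶ M

3.65×10⁻⁶ M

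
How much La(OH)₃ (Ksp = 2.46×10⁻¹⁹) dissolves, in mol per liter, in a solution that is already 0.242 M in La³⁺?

La(OH)₃(s) ⇌ La³⁺(aq) + 3 OH⁻(aq)
La³⁺ is already present at 0.242 M. If s mol/L of La(OH)₃ dissolves, [OH⁻] = 3s while [La³⁺] ≈ 0.242 M.
Ksp = [La³⁺][OH⁻]^3 = (0.242)(3s)^3
(3s)^3 = 2.46×10⁻¹⁹ / (0.242) = 1.02×10⁻¹⁸
s = 3.35×10⁻⁷ M

3.35×10⁻⁷ M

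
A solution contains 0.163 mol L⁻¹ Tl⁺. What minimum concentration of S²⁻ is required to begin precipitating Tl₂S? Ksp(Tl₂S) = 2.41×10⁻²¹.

The threshold for precipitation is Q = Ksp.
Tl₂S(s) ⇌ 2 Tl⁺(aq) + S²⁻(aq)
Ksp = [Tl⁺]^2[S²⁻] = [S²⁻](0.163)^2
[S²⁻] = 2.41×10⁻²¹ / (0.163)^2 = 9.07×10⁻²⁰
[S²⁻] = 9.07×10⁻²⁰ mol L⁻¹

9.07×10⁻²⁰ M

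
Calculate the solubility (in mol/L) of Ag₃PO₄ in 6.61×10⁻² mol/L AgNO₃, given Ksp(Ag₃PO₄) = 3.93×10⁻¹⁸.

1.36×10⁻¹⁴ M

Ag₃PO₄(s) ⇌ 3 Ag⁺(aq) + PO₄³⁻(aq)
Let s be the solubility of Ag₃PO₄ here. The common ion gives [Ag⁺] ≈ 6.61×10⁻² mol/L, and [PO₄³⁻] = s.
Ksp = [Ag⁺]^3[PO₄³⁻] = (6.61×10⁻²)^3s
s = 3.93×10⁻¹⁸ / (6.61×10⁻²)^3 = 1.36×10⁻¹⁴
s = 1.36×10⁻¹⁴ mol/L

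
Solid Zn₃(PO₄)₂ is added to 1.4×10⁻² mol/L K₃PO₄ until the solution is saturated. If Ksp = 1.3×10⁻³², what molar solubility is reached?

Zn₃(PO₄)₂(s) ⇌ 3 Zn²⁺(aq) + 2 PO₄³⁻(aq)
PO₄³⁻ is already present at 1.4×10⁻² mol/L. If s mol/L of Zn₃(PO₄)₂ dissolves, [Zn²⁺] = 3s while [PO₄³⁻] ≈ 1.4×10⁻² mol/L.
Ksp = [Zn²⁺]^3[PO₄³⁻]^2 = (3s)^3(1.4×10⁻²)^2
(3s)^3 = 1.3×10⁻³² / (1.4×10⁻²)^2 = 6.6×10⁻²⁹
s = 1.3×10⁻¹⁰ mol/L

1.3×10⁻¹⁰ M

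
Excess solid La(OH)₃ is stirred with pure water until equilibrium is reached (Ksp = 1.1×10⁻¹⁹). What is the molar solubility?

8.0×10⁻⁶ M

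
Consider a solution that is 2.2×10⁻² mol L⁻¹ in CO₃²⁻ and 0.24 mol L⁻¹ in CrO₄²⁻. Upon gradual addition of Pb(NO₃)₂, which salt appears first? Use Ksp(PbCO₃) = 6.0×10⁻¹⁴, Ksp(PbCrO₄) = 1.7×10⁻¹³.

Each salt precipitates once Q = Ksp for that salt.
For PbCO₃: [Pb²⁺] = (Ksp/[CO₃²⁻]) = 2.7×10⁻¹² mol L⁻¹
For PbCrO₄: [Pb²⁺] = (Ksp/[CrO₄²⁻]) = 7.1×10⁻¹³ mol L⁻¹
Since PbCrO₄ needs less Pb²⁺ to reach saturation, it precipitates first.

PbCrO₄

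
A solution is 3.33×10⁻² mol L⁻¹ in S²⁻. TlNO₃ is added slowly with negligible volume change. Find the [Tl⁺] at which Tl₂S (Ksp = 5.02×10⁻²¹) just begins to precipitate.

3.88×10⁻¹⁰ M

Precipitation begins when Q = Ksp.
Tl₂S(s) ⇌ 2 Tl⁺(aq) + S²⁻(aq)
Ksp = [Tl⁺]^2[S²⁻] = [Tl⁺]^2(3.33×10⁻²)
[Tl⁺]^2 = 5.02×10⁻²¹ / (3.33×10⁻²) = 1.51×10⁻¹⁹
[Tl⁺] = 3.88×10⁻¹⁰ mol L⁻¹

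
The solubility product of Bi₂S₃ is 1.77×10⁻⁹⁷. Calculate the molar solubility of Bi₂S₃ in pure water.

1.75×10⁻²⁰ M

Bi₂S₃(s) ⇌ 2 Bi³⁺(aq) + 3 S²⁻(aq)
If s mol/L of Bi₂S₃ dissolves, [Bi³⁺] = 2s and [S²⁻] = 3s.
Ksp = [Bi³⁺]^2[S²⁻]^3 = (2s)^2 · (3s)^3 = 108s^5
108s^5 = 1.77×10⁻⁹⁷  ⇒  s^5 = 1.64×10⁻⁹⁹
s = 1.75×10⁻²⁰ mol L⁻¹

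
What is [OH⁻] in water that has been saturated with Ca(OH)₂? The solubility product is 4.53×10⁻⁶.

Ca(OH)₂(s) ⇌ Ca²⁺(aq) + 2 OH⁻(aq)
If s mol/L of Ca(OH)₂ dissolves, [Ca²⁺] = s and [OH⁻] = 2s.
Ksp = [Ca²⁺][OH⁻]^2 = s · (2s)^2 = 4s^3 = 4.53×10⁻⁶
s = 1.04×10⁻² mol L⁻¹
[OH⁻] = 2s = 2.08×10⁻² mol L⁻¹

2.08×10⁻² M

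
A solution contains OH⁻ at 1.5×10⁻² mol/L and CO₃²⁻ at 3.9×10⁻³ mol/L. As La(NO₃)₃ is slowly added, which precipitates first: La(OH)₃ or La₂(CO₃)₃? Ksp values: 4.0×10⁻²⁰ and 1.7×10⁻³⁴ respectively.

The threshold for precipitation is Q = Ksp.
For La(OH)₃: [La³⁺] = (Ksp/[OH⁻]^3) = 1.2×10⁻¹⁴ mol/L
For La₂(CO₃)₃: [La³⁺] = (Ksp/[CO₃²⁻]^3)^(1/2) = 5.4×10⁻¹⁴ mol/L
La(OH)₃ requires the lower [La³⁺], so it precipitates first.

La(OH)₃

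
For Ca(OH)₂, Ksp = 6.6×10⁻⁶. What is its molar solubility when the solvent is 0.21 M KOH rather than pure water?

1.5×10⁻⁴ M

Ca(OH)₂(s) ⇌ Ca²⁺(aq) + 2 OH⁻(aq)
Let s be the solubility of Ca(OH)₂ here. The common ion gives [OH⁻] ≈ 0.21 M, and [Ca²⁺] = s.
Ksp = [Ca²⁺][OH⁻]^2 = s(0.21)^2
s = 6.6×10⁻⁶ / (0.21)^2 = 1.5×10⁻⁴
s = 1.5×10⁻⁴ M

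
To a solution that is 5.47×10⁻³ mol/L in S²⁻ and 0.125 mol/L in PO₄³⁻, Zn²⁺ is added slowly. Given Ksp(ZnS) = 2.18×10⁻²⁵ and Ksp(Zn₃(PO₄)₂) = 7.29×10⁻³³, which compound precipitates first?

A salt starts to precipitate once the ion product Q reaches its Ksp.
For ZnS: [Zn²⁺] = (Ksp/[S²⁻]) = 3.99×10⁻²³ mol/L
For Zn₃(PO₄)₂: [Zn²⁺] = (Ksp/[PO₄³⁻]^2)^(1/3) = 7.76×10⁻¹¹ mol/L
ZnS requires the lower [Zn²⁺], so it precipitates first.

ZnS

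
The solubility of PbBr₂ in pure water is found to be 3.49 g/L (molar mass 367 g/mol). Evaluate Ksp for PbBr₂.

Molar solubility s = (3.49 g/L) / (367 g/mol) = 9.5095×10⁻³ mol/L
PbBr₂(s) ⇌ Pb²⁺(aq) + 2 Br⁻(aq)
For each mole of PbBr₂ that dissolves per liter, [Pb²⁺] = s and [Br⁻] = 2s; let s denote this solubility.
Ksp = [Pb²⁺][Br⁻]^2 = s · (2s)^2 = 4s^3
Ksp = 4 × (9.5095×10⁻³)^3 = 3.44×10⁻⁶

Ksp = 3.44×10⁻⁶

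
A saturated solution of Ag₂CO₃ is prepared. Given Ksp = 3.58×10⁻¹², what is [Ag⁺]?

Ag₂CO₃(s) ⇌ 2 Ag⁺(aq) + CO₃²⁻(aq)
With molar solubility s: [Ag⁺] = 2s, [CO₃²⁻] = s.
Ksp = [Ag⁺]^2[CO₃²⁻] = (2s)^2 · s = 4s^3 = 3.58×10⁻¹²
s = 9.64×10⁻⁵ mol/L
[Ag⁺] = 2s = 1.93×10⁻⁴ mol/L

1.93×10⁻⁴ M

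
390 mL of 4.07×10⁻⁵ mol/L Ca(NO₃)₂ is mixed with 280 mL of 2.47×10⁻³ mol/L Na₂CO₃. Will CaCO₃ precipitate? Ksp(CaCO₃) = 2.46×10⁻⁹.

Total volume after mixing = 390 + 280 = 670 mL.
[Ca²⁺] = (4.07×10⁻⁵)(390)/670 = 2.37×10⁻⁵ mol/L
[CO₃²⁻] = (2.47×10⁻³)(280)/670 = 1.03×10⁻³ mol/L
Q = [Ca²⁺][CO₃²⁻] = 2.45×10⁻⁸
Q = 2.45×10⁻⁸ > Ksp = 2.46×10⁻⁹, so the solution is supersaturated and CaCO₃ precipitates.

Yes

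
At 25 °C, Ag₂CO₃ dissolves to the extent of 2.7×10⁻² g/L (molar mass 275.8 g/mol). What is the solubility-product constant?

Ksp = 3.8×10⁻¹²

Convert to molarity: s = 2.7×10⁻² / 275.8 = 9.790×10⁻⁵ mol/L
Ag₂CO₃(s) ⇌ 2 Ag⁺(aq) + CO₃²⁻(aq)
If s mol/L of Ag₂CO₃ dissolves, [Ag⁺] = 2s and [CO₃²⁻] = s.
Ksp = [Ag⁺]^2[CO₃²⁻] = (2s)^2 · s = 4s^3
Ksp = 4 × (9.790×10⁻⁵)^3 = 3.8×10⁻¹²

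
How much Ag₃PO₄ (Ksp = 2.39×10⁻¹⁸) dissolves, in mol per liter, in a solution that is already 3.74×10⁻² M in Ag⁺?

4.57×10⁻¹⁴ M

Ag₃PO₄(s) ⇌ 3 Ag⁺(aq) + PO₄³⁻(aq)
The solution already contains Ag⁺ at 3.74×10⁻² M. Let s be the molar solubility of Ag₃PO₄.
[Ag⁺] ≈ 3.74×10⁻² M (common ion dominates); [PO₄³⁻] = s.
Ksp = [Ag⁺]^3[PO₄³⁻] = (3.74×10⁻²)^3s
s = 2.39×10⁻¹⁸ / (3.74×10⁻²)^3 = 4.57×10⁻¹⁴
s = 4.57×10⁻¹⁴ M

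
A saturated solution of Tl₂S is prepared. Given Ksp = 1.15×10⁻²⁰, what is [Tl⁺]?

Tl₂S(s) ⇌ 2 Tl⁺(aq) + S²⁻(aq)
For each mole of Tl₂S that dissolves per liter, [Tl⁺] = 2s and [S²⁻] = s; let s denote this solubility.
Ksp = [Tl⁺]^2[S²⁻] = (2s)^2 · s = 4s^3 = 1.15×10⁻²⁰
s = 1.42×10⁻⁷ mol/L
[Tl⁺] = 2s = 2.84×10⁻⁷ mol/L

2.84×10⁻⁷ M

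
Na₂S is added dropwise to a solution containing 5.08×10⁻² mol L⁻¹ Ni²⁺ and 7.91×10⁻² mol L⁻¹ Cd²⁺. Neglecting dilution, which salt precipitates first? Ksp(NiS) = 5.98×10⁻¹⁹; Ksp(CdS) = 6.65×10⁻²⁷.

A salt starts to precipitate once the ion product Q reaches its Ksp.
For NiS: [S²⁻] = (Ksp/[Ni²⁺]) = 1.18×10⁻¹⁷ mol L⁻¹
For CdS: [S²⁻] = (Ksp/[Cd²⁺]) = 8.41×10⁻²⁶ mol L⁻¹
The smaller threshold [S²⁻] is reached first, so CdS precipitates first.

CdS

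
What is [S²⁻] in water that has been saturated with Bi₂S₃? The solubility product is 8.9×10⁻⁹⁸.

Bi₂S₃(s) ⇌ 2 Bi³⁺(aq) + 3 S²⁻(aq)
If s mol/L of Bi₂S₃ dissolves, [Bi³⁺] = 2s and [S²⁻] = 3s.
Ksp = [Bi³⁺]^2[S²⁻]^3 = (2s)^2 · (3s)^3 = 108s^5 = 8.9×10⁻⁹⁸
s = 1.5×10⁻²⁰ mol/L
[S²⁻] = 3s = 4.6×10⁻²⁰ mol/L

4.6×10⁻²⁰ M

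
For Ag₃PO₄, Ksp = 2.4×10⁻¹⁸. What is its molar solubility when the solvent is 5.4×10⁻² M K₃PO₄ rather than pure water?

Ag₃PO₄(s) ⇌ 3 Ag⁺(aq) + PO₄³⁻(aq)
PO₄³⁻ is already present at 5.4×10⁻² M. If s mol/L of Ag₃PO₄ dissolves, [Ag⁺] = 3s while [PO₄³⁻] ≈ 5.4×10⁻² M.
Ksp = [Ag⁺]^3[PO₄³⁻] = (3s)^3(5.4×10⁻²)
(3s)^3 = 2.4×10⁻¹⁸ / (5.4×10⁻²) = 4.4×10⁻¹⁷
s = 1.2×10⁻⁶ M

1.2×10⁻⁶ M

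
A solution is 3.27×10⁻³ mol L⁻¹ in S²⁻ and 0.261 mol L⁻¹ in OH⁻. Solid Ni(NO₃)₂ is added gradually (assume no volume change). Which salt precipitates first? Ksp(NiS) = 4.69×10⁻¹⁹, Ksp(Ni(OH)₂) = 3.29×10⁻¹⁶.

NiS

A salt starts to precipitate once the ion product Q reaches its Ksp.
For NiS: [Ni²⁺] = (Ksp/[S²⁻]) = 1.43×10⁻¹⁶ mol L⁻¹
For Ni(OH)₂: [Ni²⁺] = (Ksp/[OH⁻]^2) = 4.83×10⁻¹⁵ mol L⁻¹
Since NiS needs less Ni²⁺ to reach saturation, it precipitates first.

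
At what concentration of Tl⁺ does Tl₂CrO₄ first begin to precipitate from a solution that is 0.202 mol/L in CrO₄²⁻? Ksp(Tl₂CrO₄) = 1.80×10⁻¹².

2.99×10⁻⁶ M

The threshold for precipitation is Q = Ksp.
Tl₂CrO₄(s) ⇌ 2 Tl⁺(aq) + CrO₄²⁻(aq)
Ksp = [Tl⁺]^2[CrO₄²⁻] = [Tl⁺]^2(0.202)
[Tl⁺]^2 = 1.80×10⁻¹² / (0.202) = 8.91×10⁻¹²
[Tl⁺] = 2.99×10⁻⁶ mol/L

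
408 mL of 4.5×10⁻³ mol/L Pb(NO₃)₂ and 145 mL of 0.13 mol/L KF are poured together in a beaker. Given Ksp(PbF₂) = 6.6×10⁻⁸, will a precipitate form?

After mixing, V = 408 mL + 145 mL = 553 mL.
[Pb²⁺] = (4.5×10⁻³)(408)/553 = 3.3×10⁻³ mol/L
[F⁻] = (0.13)(145)/553 = 3.4×10⁻² mol/L
Q = [Pb²⁺][F⁻]^2 = 3.9×10⁻⁶
Because Q > Ksp (3.9×10⁻⁶ vs 6.6×10⁻⁸), a precipitate of PbF₂ forms.

Yes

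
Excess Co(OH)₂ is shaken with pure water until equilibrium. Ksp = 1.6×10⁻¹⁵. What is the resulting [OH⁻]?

Co(OH)₂(s) ⇌ Co²⁺(aq) + 2 OH⁻(aq)
For each mole of Co(OH)₂ that dissolves per liter, [Co²⁺] = s and [OH⁻] = 2s; let s denote this solubility.
Ksp = [Co²⁺][OH⁻]^2 = s · (2s)^2 = 4s^3 = 1.6×10⁻¹⁵
s = 7.4×10⁻⁶ mol L⁻¹
[OH⁻] = 2s = 1.5×10⁻⁵ mol L⁻¹

1.5×10⁻⁵ M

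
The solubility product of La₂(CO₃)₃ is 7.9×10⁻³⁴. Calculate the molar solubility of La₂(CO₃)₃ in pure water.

9.4×10⁻⁸ M

La₂(CO₃)₃(s) ⇌ 2 La³⁺(aq) + 3 CO₃²⁻(aq)
If s mol/L of La₂(CO₃)₃ dissolves, [La³⁺] = 2s and [CO₃²⁻] = 3s.
Ksp = [La³⁺]^2[CO₃²⁻]^3 = (2s)^2 · (3s)^3 = 108s^5
108s^5 = 7.9×10⁻³⁴  ⇒  s^5 = 7.3×10⁻³⁶
Taking the 5th root, s = 9.4×10⁻⁸ M.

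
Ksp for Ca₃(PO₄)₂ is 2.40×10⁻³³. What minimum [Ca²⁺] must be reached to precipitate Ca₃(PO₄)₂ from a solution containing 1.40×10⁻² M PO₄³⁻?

The threshold for precipitation is Q = Ksp.
Ca₃(PO₄)₂(s) ⇌ 3 Ca²⁺(aq) + 2 PO₄³⁻(aq)
Ksp = [Ca²⁺]^3[PO₄³⁻]^2 = [Ca²⁺]^3(1.40×10⁻²)^2
[Ca²⁺]^3 = 2.40×10⁻³³ / (1.40×10⁻²)^2 = 1.22×10⁻²⁹
[Ca²⁺] = 2.30×10⁻¹⁰ M

2.30×10⁻¹⁰ M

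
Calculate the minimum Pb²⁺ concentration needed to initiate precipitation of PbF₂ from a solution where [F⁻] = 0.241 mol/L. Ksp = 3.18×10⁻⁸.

A salt starts to precipitate once the ion product Q reaches its Ksp.
PbF₂(s) ⇌ Pb²⁺(aq) + 2 F⁻(aq)
Ksp = [Pb²⁺][F⁻]^2 = [Pb²⁺](0.241)^2
[Pb²⁺] = 3.18×10⁻⁸ / (0.241)^2 = 5.48×10⁻⁷
[Pb²⁺] = 5.48×10⁻⁷ mol/L

5.48×10⁻⁷ M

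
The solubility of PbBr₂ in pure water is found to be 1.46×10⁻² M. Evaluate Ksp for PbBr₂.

PbBr₂(s) ⇌ Pb²⁺(aq) + 2 Br⁻(aq)
If s mol/L of PbBr₂ dissolves, [Pb²⁺] = s and [Br⁻] = 2s.
Ksp = [Pb²⁺][Br⁻]^2 = s · (2s)^2 = 4s^3
Ksp = 4 × (1.46×10⁻²)^3 = 1.24×10⁻⁵

Ksp = 1.24×10⁻⁵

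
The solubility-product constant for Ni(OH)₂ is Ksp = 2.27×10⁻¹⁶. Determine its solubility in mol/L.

Ni(OH)₂(s) ⇌ Ni²⁺(aq) + 2 OH⁻(aq)
If s mol/L of Ni(OH)₂ dissolves, [Ni²⁺] = s and [OH⁻] = 2s.
Ksp = [Ni²⁺][OH⁻]^2 = s · (2s)^2 = 4s^3
4s^3 = 2.27×10⁻¹⁶  ⇒  s^3 = 5.68×10⁻¹⁷
Taking the 3rd root, s = 3.84×10⁻⁶ mol/L.

3.84×10⁻⁶ M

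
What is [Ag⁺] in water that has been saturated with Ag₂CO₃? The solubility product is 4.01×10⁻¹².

Ag₂CO₃(s) ⇌ 2 Ag⁺(aq) + CO₃²⁻(aq)
Let s be the molar solubility. Then [Ag⁺] = 2s and [CO₃²⁻] = s.
Ksp = [Ag⁺]^2[CO₃²⁻] = (2s)^2 · s = 4s^3 = 4.01×10⁻¹²
s = 1.00×10⁻⁴ M
[Ag⁺] = 2s = 2.00×10⁻⁴ M

2.00×10⁻⁴ M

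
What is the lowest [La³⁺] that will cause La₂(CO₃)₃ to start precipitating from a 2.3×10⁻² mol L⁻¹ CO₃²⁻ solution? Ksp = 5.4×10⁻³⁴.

Precipitation begins when Q = Ksp.
La₂(CO₃)₃(s) ⇌ 2 La³⁺(aq) + 3 CO₃²⁻(aq)
Ksp = [La³⁺]^2[CO₃²⁻]^3 = [La³⁺]^2(2.3×10⁻²)^3
[La³⁺]^2 = 5.4×10⁻³⁴ / (2.3×10⁻²)^3 = 4.4×10⁻²⁹
[La³⁺] = 6.7×10⁻¹⁵ mol L⁻¹

6.7×10⁻¹⁵ M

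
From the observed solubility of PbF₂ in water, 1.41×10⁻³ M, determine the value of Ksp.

Ksp = 1.12×10⁻⁸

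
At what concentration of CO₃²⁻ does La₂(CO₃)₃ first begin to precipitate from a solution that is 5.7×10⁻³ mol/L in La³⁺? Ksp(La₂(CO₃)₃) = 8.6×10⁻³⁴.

Precipitation begins when Q = Ksp.
La₂(CO₃)₃(s) ⇌ 2 La³⁺(aq) + 3 CO₃²⁻(aq)
Ksp = [La³⁺]^2[CO₃²⁻]^3 = [CO₃²⁻]^3(5.7×10⁻³)^2
[CO₃²⁻]^3 = 8.6×10⁻³⁴ / (5.7×10⁻³)^2 = 2.6×10⁻²⁹
[CO₃²⁻] = 3.0×10⁻¹⁰ mol/L

3.0×10⁻¹⁰ M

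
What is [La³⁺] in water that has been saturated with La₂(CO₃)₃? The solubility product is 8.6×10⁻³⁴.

1.9×10⁻⁷ M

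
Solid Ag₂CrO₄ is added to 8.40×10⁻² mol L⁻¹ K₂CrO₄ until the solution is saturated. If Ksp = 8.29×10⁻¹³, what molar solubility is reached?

1.57×10⁻⁶ M

Ag₂CrO₄(s) ⇌ 2 Ag⁺(aq) + CrO₄²⁻(aq)
With CrO₄²⁻ already at 8.40×10⁻² mol L⁻¹ and s small, take [CrO₄²⁻] ≈ 8.40×10⁻² mol L⁻¹ and [Ag⁺] = 2s.
Ksp = [Ag⁺]^2[CrO₄²⁻] = (2s)^2(8.40×10⁻²)
(2s)^2 = 8.29×10⁻¹³ / (8.40×10⁻²) = 9.87×10⁻¹²
s = 1.57×10⁻⁶ mol L⁻¹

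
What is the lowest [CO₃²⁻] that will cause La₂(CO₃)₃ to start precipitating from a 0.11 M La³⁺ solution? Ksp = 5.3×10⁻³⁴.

3.5×10⁻¹¹ M

Each salt precipitates once Q = Ksp for that salt.
La₂(CO₃)₃(s) ⇌ 2 La³⁺(aq) + 3 CO₃²⁻(aq)
Ksp = [La³⁺]^2[CO₃²⁻]^3 = [CO₃²⁻]^3(0.11)^2
[CO₃²⁻]^3 = 5.3×10⁻³⁴ / (0.11)^2 = 4.4×10⁻³²
[CO₃²⁻] = 3.5×10⁻¹¹ M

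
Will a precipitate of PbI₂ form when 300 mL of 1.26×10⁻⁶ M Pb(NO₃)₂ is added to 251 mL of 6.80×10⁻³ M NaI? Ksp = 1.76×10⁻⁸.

No

The combined volume is 551 mL.
[Pb²⁺] = (1.26×10⁻⁶)(300)/551 = 6.86×10⁻⁷ M
[I⁻] = (6.80×10⁻³)(251)/551 = 3.10×10⁻³ M
Q = [Pb²⁺][I⁻]^2 = 6.58×10⁻¹²
Since Q (6.58×10⁻¹²) is less than Ksp (1.76×10⁻⁸), no PbI₂ precipitates.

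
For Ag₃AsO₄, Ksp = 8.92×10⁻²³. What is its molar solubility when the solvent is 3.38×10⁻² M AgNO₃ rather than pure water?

2.31×10⁻¹⁸ M

Ag₃AsO₄(s) ⇌ 3 Ag⁺(aq) + AsO₄³⁻(aq)
With Ag⁺ already at 3.38×10⁻² M and s small, take [Ag⁺] ≈ 3.38×10⁻² M and [AsO₄³⁻] = s.
Ksp = [Ag⁺]^3[AsO₄³⁻] = (3.38×10⁻²)^3s
s = 8.92×10⁻²³ / (3.38×10⁻²)^3 = 2.31×10⁻¹⁸
s = 2.31×10⁻¹⁸ M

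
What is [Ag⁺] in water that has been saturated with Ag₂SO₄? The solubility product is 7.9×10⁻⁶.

Ag₂SO₄(s) ⇌ 2 Ag⁺(aq) + SO₄²⁻(aq)
For each mole of Ag₂SO₄ that dissolves per liter, [Ag⁺] = 2s and [SO₄²⁻] = s; let s denote this solubility.
Ksp = [Ag⁺]^2[SO₄²⁻] = (2s)^2 · s = 4s^3 = 7.9×10⁻⁶
s = 1.3×10⁻² mol/L
[Ag⁺] = 2s = 2.5×10⁻² mol/L

2.5×10⁻² M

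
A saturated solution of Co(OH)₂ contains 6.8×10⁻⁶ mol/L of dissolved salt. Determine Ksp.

Ksp = 1.3×10⁻¹⁵

Co(OH)₂(s) ⇌ Co²⁺(aq) + 2 OH⁻(aq)
If s mol/L of Co(OH)₂ dissolves, [Co²⁺] = s and [OH⁻] = 2s.
Ksp = [Co²⁺][OH⁻]^2 = s · (2s)^2 = 4s^3
Ksp = 4 × (6.8×10⁻⁶)^3 = 1.3×10⁻¹⁵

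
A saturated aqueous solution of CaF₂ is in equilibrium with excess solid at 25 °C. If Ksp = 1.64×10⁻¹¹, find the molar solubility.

1.60×10⁻⁴ M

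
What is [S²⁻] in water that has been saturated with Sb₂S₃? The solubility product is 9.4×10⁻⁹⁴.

2.9×10⁻¹⁹ M

Sb₂S₃(s) ⇌ 2 Sb³⁺(aq) + 3 S²⁻(aq)
For each mole of Sb₂S₃ that dissolves per liter, [Sb³⁺] = 2s and [S²⁻] = 3s; let s denote this solubility.
Ksp = [Sb³⁺]^2[S²⁻]^3 = (2s)^2 · (3s)^3 = 108s^5 = 9.4×10⁻⁹⁴
s = 9.7×10⁻²⁰ mol L⁻¹
[S²⁻] = 3s = 2.9×10⁻¹⁹ mol L⁻¹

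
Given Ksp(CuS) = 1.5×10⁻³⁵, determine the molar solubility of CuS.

CuS(s) ⇌ Cu²⁺(aq) + S²⁻(aq)
For each mole of CuS that dissolves per liter, [Cu²⁺] = s and [S²⁻] = s; let s denote this solubility.
Ksp = [Cu²⁺][S²⁻] = s · s = s^2
s^2 = 1.5×10⁻³⁵
Taking the 2nd root, s = 3.9×10⁻¹⁸ mol L⁻¹.

3.9×10⁻¹⁸ M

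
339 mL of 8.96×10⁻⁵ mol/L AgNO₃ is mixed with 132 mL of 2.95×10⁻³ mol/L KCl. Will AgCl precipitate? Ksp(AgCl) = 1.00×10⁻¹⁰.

After mixing, V = 339 mL + 132 mL = 471 mL.
[Ag⁺] = (8.96×10⁻⁵)(339)/471 = 6.45×10⁻⁵ mol/L
[Cl⁻] = (2.95×10⁻³)(132)/471 = 8.27×10⁻⁴ mol/L
Q = [Ag⁺][Cl⁻] = 5.33×10⁻⁸
Because Q > Ksp (5.33×10⁻⁸ vs 1.00×10⁻¹⁰), a precipitate of AgCl forms.

Yes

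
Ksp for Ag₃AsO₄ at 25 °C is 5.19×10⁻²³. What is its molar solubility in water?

Ag₃AsO₄(s) ⇌ 3 Ag⁺(aq) + AsO₄³⁻(aq)
Call the molar solubility s, so that [Ag⁺] = 3s and [AsO₄³⁻] = s.
Ksp = [Ag⁺]^3[AsO₄³⁻] = (3s)^3 · s = 27s^4
27s^4 = 5.19×10⁻²³  ⇒  s^4 = 1.92×10⁻²⁴
Taking the 4th root, s = 1.18×10⁻⁶ mol/L.

1.18×10⁻⁶ M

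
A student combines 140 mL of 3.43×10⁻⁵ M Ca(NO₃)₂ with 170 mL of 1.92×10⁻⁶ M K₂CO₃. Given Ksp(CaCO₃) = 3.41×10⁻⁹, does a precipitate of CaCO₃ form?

The combined volume is 310 mL.
[Ca²⁺] = (3.43×10⁻⁵)(140)/310 = 1.55×10⁻⁵ M
[CO₃²⁻] = (1.92×10⁻⁶)(170)/310 = 1.05×10⁻⁶ M
Q = [Ca²⁺][CO₃²⁻] = 1.63×10⁻¹¹
Q = 1.63×10⁻¹¹ < Ksp = 3.41×10⁻⁹, so the solution is unsaturated and no precipitate forms.

No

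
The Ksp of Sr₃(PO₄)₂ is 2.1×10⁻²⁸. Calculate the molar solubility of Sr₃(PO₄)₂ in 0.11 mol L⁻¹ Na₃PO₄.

Sr₃(PO₄)₂(s) ⇌ 3 Sr²⁺(aq) + 2 PO₄³⁻(aq)
The solution already contains PO₄³⁻ at 0.11 mol L⁻¹. Let s be the molar solubility of Sr₃(PO₄)₂.
[PO₄³⁻] ≈ 0.11 mol L⁻¹ (common ion dominates); [Sr²⁺] = 3s.
Ksp = [Sr²⁺]^3[PO₄³⁻]^2 = (3s)^3(0.11)^2
(3s)^3 = 2.1×10⁻²⁸ / (0.11)^2 = 1.7×10⁻²⁶
s = 8.6×10⁻¹⁰ mol L⁻¹

8.6×10⁻¹⁰ M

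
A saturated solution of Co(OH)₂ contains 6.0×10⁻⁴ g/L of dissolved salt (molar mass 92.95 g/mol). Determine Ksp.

Ksp = 1.1×10⁻¹⁵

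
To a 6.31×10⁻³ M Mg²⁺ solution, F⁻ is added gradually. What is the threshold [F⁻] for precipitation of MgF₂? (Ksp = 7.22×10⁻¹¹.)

The threshold for precipitation is Q = Ksp.
MgF₂(s) ⇌ Mg²⁺(aq) + 2 F⁻(aq)
Ksp = [Mg²⁺][F⁻]^2 = [F⁻]^2(6.31×10⁻³)
[F⁻]^2 = 7.22×10⁻¹¹ / (6.31×10⁻³) = 1.14×10⁻⁸
[F⁻] = 1.07×10⁻⁴ M

1.07×10⁻⁴ M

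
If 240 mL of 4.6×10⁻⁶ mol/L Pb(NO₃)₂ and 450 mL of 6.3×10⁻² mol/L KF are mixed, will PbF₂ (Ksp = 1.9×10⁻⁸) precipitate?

No

After mixing, V = 240 mL + 450 mL = 690 mL.
[Pb²⁺] = (4.6×10⁻⁶)(240)/690 = 1.6×10⁻⁶ mol/L
[F⁻] = (6.3×10⁻²)(450)/690 = 4.1×10⁻² mol/L
Q = [Pb²⁺][F⁻]^2 = 2.7×10⁻⁹
Since Q (2.7×10⁻⁹) is less than Ksp (1.9×10⁻⁸), no PbF₂ precipitates.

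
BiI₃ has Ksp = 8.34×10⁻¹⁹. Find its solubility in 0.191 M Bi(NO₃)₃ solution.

5.45×10⁻⁷ M

BiI₃(s) ⇌ Bi³⁺(aq) + 3 I⁻(aq)
With Bi³⁺ already at 0.191 M and s small, take [Bi³⁺] ≈ 0.191 M and [I⁻] = 3s.
Ksp = [Bi³⁺][I⁻]^3 = (0.191)(3s)^3
(3s)^3 = 8.34×10⁻¹⁹ / (0.191) = 4.37×10⁻¹⁸
s = 5.45×10⁻⁷ M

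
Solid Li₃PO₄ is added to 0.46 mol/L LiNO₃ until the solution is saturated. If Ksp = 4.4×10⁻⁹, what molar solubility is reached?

Li₃PO₄(s) ⇌ 3 Li⁺(aq) + PO₄³⁻(aq)
With Li⁺ already at 0.46 mol/L and s small, take [Li⁺] ≈ 0.46 mol/L and [PO₄³⁻] = s.
Ksp = [Li⁺]^3[PO₄³⁻] = (0.46)^3s
s = 4.4×10⁻⁹ / (0.46)^3 = 4.5×10⁻⁸
s = 4.5×10⁻⁸ mol/L

4.5×10⁻⁸ M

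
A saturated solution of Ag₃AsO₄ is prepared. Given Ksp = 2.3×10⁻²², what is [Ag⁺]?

5.1×10⁻⁶ M

Ag₃AsO₄(s) ⇌ 3 Ag⁺(aq) + AsO₄³⁻(aq)
For each mole of Ag₃AsO₄ that dissolves per liter, [Ag⁺] = 3s and [AsO₄³⁻] = s; let s denote this solubility.
Ksp = [Ag⁺]^3[AsO₄³⁻] = (3s)^3 · s = 27s^4 = 2.3×10⁻²²
s = 1.7×10⁻⁶ M
[Ag⁺] = 3s = 5.1×10⁻⁶ M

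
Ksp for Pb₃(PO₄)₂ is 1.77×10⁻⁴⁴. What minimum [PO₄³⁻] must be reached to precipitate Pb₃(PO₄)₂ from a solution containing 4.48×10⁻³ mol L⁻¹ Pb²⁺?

A salt starts to precipitate once the ion product Q reaches its Ksp.
Pb₃(PO₄)₂(s) ⇌ 3 Pb²⁺(aq) + 2 PO₄³⁻(aq)
Ksp = [Pb²⁺]^3[PO₄³⁻]^2 = [PO₄³⁻]^2(4.48×10⁻³)^3
[PO₄³⁻]^2 = 1.77×10⁻⁴⁴ / (4.48×10⁻³)^3 = 1.97×10⁻³⁷
[PO₄³⁻] = 4.44×10⁻¹⁹ mol L⁻¹

4.44×10⁻¹⁹ M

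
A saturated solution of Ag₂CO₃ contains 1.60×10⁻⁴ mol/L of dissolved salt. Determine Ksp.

Ag₂CO₃(s) ⇌ 2 Ag⁺(aq) + CO₃²⁻(aq)
If s mol/L of Ag₂CO₃ dissolves, [Ag⁺] = 2s and [CO₃²⁻] = s.
Ksp = [Ag⁺]^2[CO₃²⁻] = (2s)^2 · s = 4s^3
Ksp = 4 × (1.60×10⁻⁴)^3 = 1.64×10⁻¹¹

Ksp = 1.64×10⁻¹¹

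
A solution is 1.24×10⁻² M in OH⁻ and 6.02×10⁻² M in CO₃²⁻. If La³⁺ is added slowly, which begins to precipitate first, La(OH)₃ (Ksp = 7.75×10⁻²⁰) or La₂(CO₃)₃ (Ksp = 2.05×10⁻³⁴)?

La₂(CO₃)₃

Precipitation of each salt begins when its ion product equals Ksp.
For La(OH)₃: [La³⁺] = (Ksp/[OH⁻]^3) = 4.06×10⁻¹⁴ M
For La₂(CO₃)₃: [La³⁺] = (Ksp/[CO₃²⁻]^3)^(1/2) = 9.69×10⁻¹⁶ M
Since La₂(CO₃)₃ needs less La³⁺ to reach saturation, it precipitates first.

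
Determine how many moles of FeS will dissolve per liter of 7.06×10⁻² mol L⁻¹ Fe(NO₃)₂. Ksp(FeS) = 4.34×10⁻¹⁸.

FeS(s) ⇌ Fe²⁺(aq) + S²⁻(aq)
Fe²⁺ is already present at 7.06×10⁻² mol L⁻¹. If s mol/L of FeS dissolves, [S²⁻] = s while [Fe²⁺] ≈ 7.06×10⁻² mol L⁻¹.
Ksp = [Fe²⁺][S²⁻] = (7.06×10⁻²)s
s = 4.34×10⁻¹⁸ / (7.06×10⁻²) = 6.15×10⁻¹⁷
s = 6.15×10⁻¹⁷ mol L⁻¹

6.15×10⁻¹⁷ M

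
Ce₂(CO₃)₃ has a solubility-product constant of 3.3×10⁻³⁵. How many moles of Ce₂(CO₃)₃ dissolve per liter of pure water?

5.0×10⁻⁸ M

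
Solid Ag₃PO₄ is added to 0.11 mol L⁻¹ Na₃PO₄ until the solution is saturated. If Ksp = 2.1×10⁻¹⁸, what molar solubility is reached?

8.9×10⁻⁷ M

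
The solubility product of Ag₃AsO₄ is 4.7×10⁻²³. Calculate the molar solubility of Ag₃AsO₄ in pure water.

1.1×10⁻⁶ M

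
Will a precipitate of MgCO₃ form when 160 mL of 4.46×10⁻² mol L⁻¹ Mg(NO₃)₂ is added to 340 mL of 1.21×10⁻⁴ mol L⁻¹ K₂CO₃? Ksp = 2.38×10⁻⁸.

Yes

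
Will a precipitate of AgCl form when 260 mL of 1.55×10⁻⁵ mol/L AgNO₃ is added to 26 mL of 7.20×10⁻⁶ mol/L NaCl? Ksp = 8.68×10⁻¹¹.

No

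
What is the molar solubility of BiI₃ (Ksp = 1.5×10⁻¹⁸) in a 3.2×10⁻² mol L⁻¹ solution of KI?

4.6×10⁻¹⁴ M

BiI₃(s) ⇌ Bi³⁺(aq) + 3 I⁻(aq)
The solution already contains I⁻ at 3.2×10⁻² mol L⁻¹. Let s be the molar solubility of BiI₃.
[I⁻] ≈ 3.2×10⁻² mol L⁻¹ (common ion dominates); [Bi³⁺] = s.
Ksp = [Bi³⁺][I⁻]^3 = s(3.2×10⁻²)^3
s = 1.5×10⁻¹⁸ / (3.2×10⁻²)^3 = 4.6×10⁻¹⁴
s = 4.6×10⁻¹⁴ mol L⁻¹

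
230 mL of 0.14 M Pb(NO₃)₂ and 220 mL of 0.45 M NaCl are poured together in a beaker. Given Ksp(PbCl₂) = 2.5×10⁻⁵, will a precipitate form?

The combined volume is 450 mL.
[Pb²⁺] = (0.14)(230)/450 = 7.2×10⁻² M
[Cl⁻] = (0.45)(220)/450 = 0.22 M
Q = [Pb²⁺][Cl⁻]^2 = 3.5×10⁻³
Since Q (3.5×10⁻³) exceeds Ksp (2.5×10⁻⁵), PbCl₂ will precipitate.

Yes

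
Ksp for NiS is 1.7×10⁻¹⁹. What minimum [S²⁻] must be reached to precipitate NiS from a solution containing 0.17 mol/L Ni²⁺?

Each salt precipitates once Q = Ksp for that salt.
NiS(s) ⇌ Ni²⁺(aq) + S²⁻(aq)
Ksp = [Ni²⁺][S²⁻] = [S²⁻](0.17)
[S²⁻] = 1.7×10⁻¹⁹ / (0.17) = 1.0×10⁻¹⁸
[S²⁻] = 1.0×10⁻¹⁸ mol/L

1.0×10⁻¹⁸ M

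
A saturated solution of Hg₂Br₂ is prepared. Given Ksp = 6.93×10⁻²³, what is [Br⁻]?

5.18×10⁻⁸ M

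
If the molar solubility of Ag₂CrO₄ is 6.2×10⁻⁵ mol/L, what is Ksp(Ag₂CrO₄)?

Ag₂CrO₄(s) ⇌ 2 Ag⁺(aq) + CrO₄²⁻(aq)
With molar solubility s: [Ag⁺] = 2s, [CrO₄²⁻] = s.
Ksp = [Ag⁺]^2[CrO₄²⁻] = (2s)^2 · s = 4s^3
Ksp = 4 × (6.2×10⁻⁵)^3 = 9.5×10⁻¹³

Ksp = 9.5×10⁻¹³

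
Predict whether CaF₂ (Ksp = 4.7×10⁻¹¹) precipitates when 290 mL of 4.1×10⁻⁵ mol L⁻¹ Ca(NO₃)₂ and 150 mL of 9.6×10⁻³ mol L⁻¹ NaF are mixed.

Yes

After mixing, V = 290 mL + 150 mL = 440 mL.
[Ca²⁺] = (4.1×10⁻⁵)(290)/440 = 2.7×10⁻⁵ mol L⁻¹
[F⁻] = (9.6×10⁻³)(150)/440 = 3.3×10⁻³ mol L⁻¹
Q = [Ca²⁺][F⁻]^2 = 2.9×10⁻¹⁰
Since Q (2.9×10⁻¹⁰) exceeds Ksp (4.7×10⁻¹¹), CaF₂ will precipitate.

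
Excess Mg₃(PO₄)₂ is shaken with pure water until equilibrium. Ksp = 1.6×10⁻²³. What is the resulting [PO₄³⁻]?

2.2×10⁻⁵ M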